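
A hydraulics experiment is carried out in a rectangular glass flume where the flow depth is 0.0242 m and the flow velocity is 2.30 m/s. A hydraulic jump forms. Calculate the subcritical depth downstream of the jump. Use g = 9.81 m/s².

y₂ = 0.150 m

Fr₁ = V₁/√(g·y₁) = 2.30/√(9.81×0.0242) = 4.72.
Sequent-depth ratio: y₂/y₁ = ½[√(1 + 8Fr₁²) − 1] = ½[√179.3 − 1] = 6.19.
y₂ = 6.19 × 0.0242 = 0.150 m.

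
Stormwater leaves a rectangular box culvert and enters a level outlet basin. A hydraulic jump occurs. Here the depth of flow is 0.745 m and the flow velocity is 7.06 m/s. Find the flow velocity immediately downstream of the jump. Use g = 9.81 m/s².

V₂ = 2.19 m/s

Fr₁ = V₁/√(g·y₁) = 7.06/√(9.81×0.745) = 2.61.
From the momentum equation for a rectangular channel, y₂/y₁ = ½[√(1 + 8Fr₁²) − 1] = ½[√55.56 − 1] = 3.23.
y₂ = 3.23 × 0.745 = 2.40 m.
q = V₁·y₁ = 7.06 × 0.745 = 5.26 m²/s.
V₂ = q/y₂ = 5.26/2.40 = 2.19 m/s.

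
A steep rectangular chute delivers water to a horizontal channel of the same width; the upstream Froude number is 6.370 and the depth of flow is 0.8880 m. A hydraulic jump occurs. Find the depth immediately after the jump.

Fr₁ = 6.370 (given).
Bélanger equation: y₂/y₁ = ½[√(1 + 8Fr₁²) − 1] = ½[√325.62 − 1] = 8.522.
y₂ = 8.522 × 0.8880 = 7.568 m.

y₂ = 7.568 m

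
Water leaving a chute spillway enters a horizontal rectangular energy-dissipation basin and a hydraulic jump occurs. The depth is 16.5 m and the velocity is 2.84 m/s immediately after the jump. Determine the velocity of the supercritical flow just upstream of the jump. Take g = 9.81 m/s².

Fr₂ = V₂/√(g·y₂) = 2.84/√(9.81×16.5) = 0.223.
Since the conjugate-depth ratio holds either way, y₁/y₂ = ½[√(1 + 8Fr₂²) − 1] = ½[√1.399 − 1] = 0.0913.
y₁ = 0.0913 × 16.5 = 1.51 m.
V₁ = q/y₁ = 46.9/1.51 = 31.1 m/s.

V₁ = 31.1 m/s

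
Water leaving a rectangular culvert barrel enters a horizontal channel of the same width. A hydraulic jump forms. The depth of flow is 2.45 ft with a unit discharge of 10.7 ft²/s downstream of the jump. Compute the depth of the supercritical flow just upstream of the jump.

y₁ = 0.873 ft

V₂ = q/y₂ = 10.7/2.45 = 4.37 ft/s; Fr₂ = V₂/√(g·y₂) = 0.492.
From the momentum equation (using Fr₂), y₁/y₂ = ½[√(1 + 8Fr₂²) − 1] = ½[√2.934 − 1] = 0.356.
y₁ = 0.356 × 2.45 = 0.873 ft.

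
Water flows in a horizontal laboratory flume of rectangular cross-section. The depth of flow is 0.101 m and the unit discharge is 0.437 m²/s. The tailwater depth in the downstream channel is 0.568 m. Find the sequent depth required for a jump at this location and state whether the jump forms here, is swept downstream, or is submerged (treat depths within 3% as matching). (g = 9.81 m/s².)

V₁ = q/y₁ = 0.437/0.101 = 4.33 m/s. Fr₁ = V₁/√(g·y₁) = 4.33/√(9.81×0.101) = 4.35.
Bélanger equation: y₂/y₁ = ½[√(1 + 8Fr₁²) − 1] = ½[√152.2 − 1] = 5.67.
y₂ = 5.67 × 0.101 = 0.572 m.
Tailwater y_tw = 0.568 m: y_tw ≈ y₂, so the jump forms here.

y₂ = 0.572 m; the jump forms here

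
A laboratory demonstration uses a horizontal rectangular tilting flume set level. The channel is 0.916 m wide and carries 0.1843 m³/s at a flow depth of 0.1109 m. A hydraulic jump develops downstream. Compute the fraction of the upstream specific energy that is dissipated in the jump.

ΔE/E₁ = 0.0510 (5.10%)

q = Q/b = 0.1843/0.916 = 0.2012 m²/s; V₁ = q/y₁ = 1.814 m/s. Fr₁ = V₁/√(g·y₁) = 1.739.
Conjugate-depth relation: y₂/y₁ = ½[√(1 + 8Fr₁²) − 1] = ½[√25.204 − 1] = 2.010.
y₂ = 2.010 × 0.1109 = 0.2229 m.
E₁ = y₁ + V₁²/2g = 0.2787 m. ΔE = (y₂ − y₁)³/(4y₁y₂) = 0.01422 m. ΔE/E₁ = 0.01422/0.2787 = 0.0510.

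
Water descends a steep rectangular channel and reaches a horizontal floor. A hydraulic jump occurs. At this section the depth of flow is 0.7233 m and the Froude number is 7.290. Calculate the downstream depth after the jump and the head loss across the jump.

y₂ = 7.104 m; ΔE = 12.64 m

Fr₁ = 7.290 (given).
Bélanger equation: y₂/y₁ = ½[√(1 + 8Fr₁²) − 1] = ½[√426.15 − 1] = 9.822.
y₂ = 9.822 × 0.7233 = 7.104 m.
V₁ = Fr₁·√(g·y₁) = 7.290×√(9.81×0.7233) = 19.42 m/s; q = V₁·y₁ = 14.05 m²/s. V₂ = q/y₂ = 14.05/7.104 = 1.977 m/s. E₁ = y₁ + V₁²/2g = 19.94 m; E₂ = y₂ + V₂²/2g = 7.303 m. ΔE = E₁ − E₂ = 12.64 m.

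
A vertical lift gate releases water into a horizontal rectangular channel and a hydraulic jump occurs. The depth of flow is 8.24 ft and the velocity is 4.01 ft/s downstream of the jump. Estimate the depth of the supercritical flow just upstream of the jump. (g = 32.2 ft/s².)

Fr₂ = V₂/√(g·y₂) = 4.01/√(32.2×8.24) = 0.246.
The Bélanger relation is symmetric: y₁/y₂ = ½[√(1 + 8Fr₂²) − 1] = ½[√1.485 − 1] = 0.109.
y₁ = 0.109 × 8.24 = 0.900 ft.

y₁ = 0.900 ft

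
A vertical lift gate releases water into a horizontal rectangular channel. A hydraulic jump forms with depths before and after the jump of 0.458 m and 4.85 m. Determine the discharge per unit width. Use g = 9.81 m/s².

For a rectangular channel the momentum equation gives q² = ½·g·y₁·y₂·(y₁ + y₂) = ½×9.81×0.458×4.85×5.31 = 57.8.
q = √57.8 = 7.60 m²/s.

q = 7.60 m²/s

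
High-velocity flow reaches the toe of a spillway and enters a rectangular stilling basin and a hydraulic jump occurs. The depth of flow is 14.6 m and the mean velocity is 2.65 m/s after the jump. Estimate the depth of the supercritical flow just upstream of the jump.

y₁ = 1.31 m

Fr₂ = V₂/√(g·y₂) = 2.65/√(9.81×14.6) = 0.221.
The Bélanger relation is symmetric: y₁/y₂ = ½[√(1 + 8Fr₂²) − 1] = ½[√1.392 − 1] = 0.0900.
y₁ = 0.0900 × 14.6 = 1.31 m.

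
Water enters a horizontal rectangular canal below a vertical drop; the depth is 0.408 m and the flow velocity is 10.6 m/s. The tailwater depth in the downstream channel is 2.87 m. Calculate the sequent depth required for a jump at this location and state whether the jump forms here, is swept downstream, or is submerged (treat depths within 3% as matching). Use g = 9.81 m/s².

Fr₁ = V₁/√(g·y₁) = 10.6/√(9.81×0.408) = 5.30.
Sequent-depth ratio: y₂/y₁ = ½[√(1 + 8Fr₁²) − 1] = ½[√225.6 − 1] = 7.01.
y₂ = 7.01 × 0.408 = 2.86 m.
Tailwater y_tw = 2.87 m: y_tw ≈ y₂, so the jump forms here.

y₂ = 2.86 m; the jump forms here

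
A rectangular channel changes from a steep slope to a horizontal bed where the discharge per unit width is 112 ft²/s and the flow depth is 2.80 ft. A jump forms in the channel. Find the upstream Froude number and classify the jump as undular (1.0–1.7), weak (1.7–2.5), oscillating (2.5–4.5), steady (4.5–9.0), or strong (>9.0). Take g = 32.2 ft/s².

V₁ = q/y₁ = 112/2.80 = 40.0 ft/s. Fr₁ = V₁/√(g·y₁) = 40.0/√(32.2×2.80) = 4.21.
Fr₁ = 4.21 lies in the oscillating range.

Fr₁ = 4.21; oscillating jump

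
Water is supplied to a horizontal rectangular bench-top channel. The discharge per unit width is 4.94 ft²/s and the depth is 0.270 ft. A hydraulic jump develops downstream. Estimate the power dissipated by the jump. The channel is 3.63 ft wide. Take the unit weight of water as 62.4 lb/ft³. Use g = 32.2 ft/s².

P = 6.42 hp

V₁ = q/y₁ = 4.94/0.270 = 18.3 ft/s. Fr₁ = V₁/√(g·y₁) = 18.3/√(32.2×0.270) = 6.21.
By Bélanger, y₂/y₁ = ½[√(1 + 8Fr₁²) − 1] = ½[√309.0 − 1] = 8.29.
y₂ = 8.29 × 0.270 = 2.24 ft.
V₂ = q/y₂ = 4.94/2.24 = 2.21 ft/s. E₁ = y₁ + V₁²/2g = 5.47 ft; E₂ = y₂ + V₂²/2g = 2.31 ft. ΔE = E₁ − E₂ = 3.15 ft.
Q = q·b = 4.94 × 3.63 = 17.9 cfs. P = γ·Q·ΔE/550 = 62.4 × 17.9 × 3.15 / 550 = 6.42 hp.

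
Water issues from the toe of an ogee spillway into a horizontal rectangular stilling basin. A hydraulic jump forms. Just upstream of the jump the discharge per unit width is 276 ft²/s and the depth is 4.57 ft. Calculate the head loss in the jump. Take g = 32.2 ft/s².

ΔE = 29.9 ft

V₁ = q/y₁ = 276/4.57 = 60.4 ft/s. Fr₁ = V₁/√(g·y₁) = 60.4/√(32.2×4.57) = 4.98.
By Bélanger, y₂/y₁ = ½[√(1 + 8Fr₁²) − 1] = ½[√199.3 − 1] = 6.56.
y₂ = 6.56 × 4.57 = 30.0 ft.
V₂ = q/y₂ = 276/30.0 = 9.21 ft/s. E₁ = y₁ + V₁²/2g = 61.2 ft; E₂ = y₂ + V₂²/2g = 31.3 ft. ΔE = E₁ − E₂ = 29.9 ft.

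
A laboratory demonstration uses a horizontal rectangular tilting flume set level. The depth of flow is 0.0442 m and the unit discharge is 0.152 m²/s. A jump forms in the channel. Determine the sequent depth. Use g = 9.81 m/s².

V₁ = q/y₁ = 0.152/0.0442 = 3.44 m/s. Fr₁ = V₁/√(g·y₁) = 3.44/√(9.81×0.0442) = 5.22.
Bélanger equation: y₂/y₁ = ½[√(1 + 8Fr₁²) − 1] = ½[√219.2 − 1] = 6.90.
y₂ = 6.90 × 0.0442 = 0.305 m.

y₂ = 0.305 m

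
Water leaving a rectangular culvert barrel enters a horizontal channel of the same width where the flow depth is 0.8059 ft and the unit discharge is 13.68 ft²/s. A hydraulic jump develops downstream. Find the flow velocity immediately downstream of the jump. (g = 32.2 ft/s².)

V₂ = 4.004 ft/s

V₁ = q/y₁ = 13.68/0.8059 = 16.97 ft/s. Fr₁ = V₁/√(g·y₁) = 16.97/√(32.2×0.8059) = 3.332.
From the momentum equation for a rectangular channel, y₂/y₁ = ½[√(1 + 8Fr₁²) − 1] = ½[√89.831 − 1] = 4.239.
y₂ = 4.239 × 0.8059 = 3.416 ft.
V₂ = q/y₂ = 13.68/3.416 = 4.004 ft/s.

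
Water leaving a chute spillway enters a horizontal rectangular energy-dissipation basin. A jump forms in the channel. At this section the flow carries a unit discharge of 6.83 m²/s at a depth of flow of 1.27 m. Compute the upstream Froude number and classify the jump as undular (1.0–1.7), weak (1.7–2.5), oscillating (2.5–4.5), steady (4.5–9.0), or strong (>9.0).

V₁ = q/y₁ = 6.83/1.27 = 5.38 m/s. Fr₁ = V₁/√(g·y₁) = 5.38/√(9.81×1.27) = 1.52.
Fr₁ = 1.52 lies in the undular range.

Fr₁ = 1.52; undular jump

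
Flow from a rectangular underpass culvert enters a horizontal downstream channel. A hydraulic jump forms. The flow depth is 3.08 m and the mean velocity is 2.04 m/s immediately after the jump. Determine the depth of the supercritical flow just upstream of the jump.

y₁ = 0.693 m

Fr₂ = V₂/√(g·y₂) = 2.04/√(9.81×3.08) = 0.371.
The Bélanger relation is symmetric: y₁/y₂ = ½[√(1 + 8Fr₂²) − 1] = ½[√2.102 − 1] = 0.225.
y₁ = 0.225 × 3.08 = 0.693 m.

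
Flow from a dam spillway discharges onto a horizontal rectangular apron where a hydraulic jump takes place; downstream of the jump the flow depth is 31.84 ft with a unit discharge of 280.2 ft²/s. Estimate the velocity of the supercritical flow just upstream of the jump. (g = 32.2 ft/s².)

V₁ = 66.02 ft/s

V₂ = q/y₂ = 280.2/31.84 = 8.800 ft/s; Fr₂ = V₂/√(g·y₂) = 0.2748.
Since the conjugate-depth ratio holds either way, y₁/y₂ = ½[√(1 + 8Fr₂²) − 1] = ½[√1.6043 − 1] = 0.1333.
y₁ = 0.1333 × 31.84 = 4.244 ft.
V₁ = q/y₁ = 280.2/4.244 = 66.02 ft/s.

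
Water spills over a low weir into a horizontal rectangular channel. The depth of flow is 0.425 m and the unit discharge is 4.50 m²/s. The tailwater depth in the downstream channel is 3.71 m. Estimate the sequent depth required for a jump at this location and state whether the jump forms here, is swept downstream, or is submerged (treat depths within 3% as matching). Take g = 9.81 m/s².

y₂ = 2.91 m; the jump is submerged

V₁ = q/y₁ = 4.50/0.425 = 10.6 m/s. Fr₁ = V₁/√(g·y₁) = 10.6/√(9.81×0.425) = 5.19.
Sequent-depth ratio: y₂/y₁ = ½[√(1 + 8Fr₁²) − 1] = ½[√216.1 − 1] = 6.85.
y₂ = 6.85 × 0.425 = 2.91 m.
Tailwater y_tw = 3.71 m: y_tw > y₂, so the jump is submerged.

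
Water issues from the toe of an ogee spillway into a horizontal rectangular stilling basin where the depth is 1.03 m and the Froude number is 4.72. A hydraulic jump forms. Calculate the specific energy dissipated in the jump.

ΔE = 5.82 m

Fr₁ = 4.72 (given).
Conjugate-depth relation: y₂/y₁ = ½[√(1 + 8Fr₁²) − 1] = ½[√179.2 − 1] = 6.19.
y₂ = 6.19 × 1.03 = 6.38 m.
V₁ = Fr₁·√(g·y₁) = 4.72×√(9.81×1.03) = 15.0 m/s; q = V₁·y₁ = 15.5 m²/s. V₂ = q/y₂ = 15.5/6.38 = 2.42 m/s. E₁ = y₁ + V₁²/2g = 12.5 m; E₂ = y₂ + V₂²/2g = 6.68 m. ΔE = E₁ − E₂ = 5.82 m.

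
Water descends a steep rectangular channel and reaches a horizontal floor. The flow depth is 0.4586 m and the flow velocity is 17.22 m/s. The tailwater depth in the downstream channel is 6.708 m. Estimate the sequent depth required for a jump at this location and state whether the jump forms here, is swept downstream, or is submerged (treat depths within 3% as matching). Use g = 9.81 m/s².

y₂ = 5.041 m; the jump is submerged

Fr₁ = V₁/√(g·y₁) = 17.22/√(9.81×0.4586) = 8.119.
Sequent-depth ratio: y₂/y₁ = ½[√(1 + 8Fr₁²) − 1] = ½[√528.29 − 1] = 10.99.
y₂ = 10.99 × 0.4586 = 5.041 m.
Tailwater y_tw = 6.708 m: y_tw > y₂, so the jump is submerged.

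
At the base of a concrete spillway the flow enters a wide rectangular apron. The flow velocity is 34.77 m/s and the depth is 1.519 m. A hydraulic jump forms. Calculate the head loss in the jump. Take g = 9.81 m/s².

Fr₁ = V₁/√(g·y₁) = 34.77/√(9.81×1.519) = 9.007.
Sequent-depth ratio: y₂/y₁ = ½[√(1 + 8Fr₁²) − 1] = ½[√650.04 − 1] = 12.25.
y₂ = 12.25 × 1.519 = 18.60 m.
q = V₁·y₁ = 34.77 × 1.519 = 52.82 m²/s. V₂ = q/y₂ = 52.82/18.60 = 2.839 m/s. E₁ = y₁ + V₁²/2g = 63.14 m; E₂ = y₂ + V₂²/2g = 19.02 m. ΔE = E₁ − E₂ = 44.12 m.

ΔE = 44.12 m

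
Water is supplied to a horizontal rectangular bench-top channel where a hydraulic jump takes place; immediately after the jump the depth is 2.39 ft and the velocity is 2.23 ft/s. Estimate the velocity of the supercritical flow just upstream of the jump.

V₁ = 19.3 ft/s

Fr₂ = V₂/√(g·y₂) = 2.23/√(32.2×2.39) = 0.254.
From the momentum equation (using Fr₂), y₁/y₂ = ½[√(1 + 8Fr₂²) − 1] = ½[√1.517 − 1] = 0.116.
y₁ = 0.116 × 2.39 = 0.277 ft.
V₁ = q/y₁ = 5.33/0.277 = 19.3 ft/s.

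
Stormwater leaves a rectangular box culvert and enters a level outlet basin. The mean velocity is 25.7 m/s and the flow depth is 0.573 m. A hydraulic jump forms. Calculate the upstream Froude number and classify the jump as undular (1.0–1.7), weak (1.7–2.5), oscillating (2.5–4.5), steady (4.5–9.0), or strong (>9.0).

Fr₁ = V₁/√(g·y₁) = 25.7/√(9.81×0.573) = 10.8.
Fr₁ = 10.8 lies in the strong range.

Fr₁ = 10.8; strong jump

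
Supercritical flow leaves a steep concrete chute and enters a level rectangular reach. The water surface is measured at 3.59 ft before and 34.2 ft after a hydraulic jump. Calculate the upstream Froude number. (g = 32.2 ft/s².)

For a rectangular channel the momentum equation gives q² = ½·g·y₁·y₂·(y₁ + y₂) = ½×32.2×3.59×34.2×37.8 = 74700.
q = √74700 = 273 ft²/s.
V₁ = q/y₁ = 76.1 ft/s; Fr₁ = V₁/√(g·y₁) = 7.08.

Fr₁ = 7.08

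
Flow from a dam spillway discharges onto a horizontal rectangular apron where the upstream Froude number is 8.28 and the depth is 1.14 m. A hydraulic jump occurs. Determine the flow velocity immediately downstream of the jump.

V₂ = 2.47 m/s

Fr₁ = 8.28 (given).
By Bélanger, y₂/y₁ = ½[√(1 + 8Fr₁²) − 1] = ½[√549.5 − 1] = 11.2.
y₂ = 11.2 × 1.14 = 12.8 m.
V₁ = Fr₁·√(g·y₁) = 8.28×√(9.81×1.14) = 27.7 m/s; q = V₁·y₁ = 31.6 m²/s.
V₂ = q/y₂ = 31.6/12.8 = 2.47 m/s.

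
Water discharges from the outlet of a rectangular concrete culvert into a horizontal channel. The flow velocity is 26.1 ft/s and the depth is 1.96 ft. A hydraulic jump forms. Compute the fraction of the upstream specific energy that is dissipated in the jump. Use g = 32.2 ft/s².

Fr₁ = V₁/√(g·y₁) = 26.1/√(32.2×1.96) = 3.29.
Conjugate-depth relation: y₂/y₁ = ½[√(1 + 8Fr₁²) − 1] = ½[√87.35 − 1] = 4.17.
y₂ = 4.17 × 1.96 = 8.18 ft.
E₁ = y₁ + V₁²/2g = 12.5 ft. ΔE = (y₂ − y₁)³/(4y₁y₂) = 3.75 ft. ΔE/E₁ = 3.75/12.5 = 0.299.

ΔE/E₁ = 0.299 (29.9%)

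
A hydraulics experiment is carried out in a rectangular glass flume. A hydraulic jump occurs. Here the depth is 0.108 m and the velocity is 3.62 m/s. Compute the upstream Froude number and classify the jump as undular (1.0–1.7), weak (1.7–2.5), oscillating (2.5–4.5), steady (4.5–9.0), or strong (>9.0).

Fr₁ = V₁/√(g·y₁) = 3.62/√(9.81×0.108) = 3.52.
Fr₁ = 3.52 lies in the oscillating range.

Fr₁ = 3.52; oscillating jump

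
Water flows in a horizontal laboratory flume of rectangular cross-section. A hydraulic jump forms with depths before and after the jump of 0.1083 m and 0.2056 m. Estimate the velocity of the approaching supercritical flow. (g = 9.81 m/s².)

For a rectangular channel the momentum equation gives q² = ½·g·y₁·y₂·(y₁ + y₂) = ½×9.81×0.1083×0.2056×0.3139 = 0.03428.
q = √0.03428 = 0.1852 m²/s.
V₁ = q/y₁ = 0.1852/0.1083 = 1.710 m/s.

V₁ = 1.710 m/s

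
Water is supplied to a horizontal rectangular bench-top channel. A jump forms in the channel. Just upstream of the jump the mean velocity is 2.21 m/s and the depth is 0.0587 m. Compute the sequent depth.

y₂ = 0.214 m

Fr₁ = V₁/√(g·y₁) = 2.21/√(9.81×0.0587) = 2.91.
Sequent-depth ratio: y₂/y₁ = ½[√(1 + 8Fr₁²) − 1] = ½[√68.85 − 1] = 3.65.
y₂ = 3.65 × 0.0587 = 0.214 m.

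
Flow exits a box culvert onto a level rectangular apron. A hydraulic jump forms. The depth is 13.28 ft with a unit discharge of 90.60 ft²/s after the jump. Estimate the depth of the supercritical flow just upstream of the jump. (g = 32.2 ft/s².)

V₂ = q/y₂ = 90.60/13.28 = 6.822 ft/s; Fr₂ = V₂/√(g·y₂) = 0.3299.
Applying the sequent-depth relation in reverse, y₁/y₂ = ½[√(1 + 8Fr₂²) − 1] = ½[√1.8708 − 1] = 0.1839.
y₁ = 0.1839 × 13.28 = 2.442 ft.

y₁ = 2.442 ft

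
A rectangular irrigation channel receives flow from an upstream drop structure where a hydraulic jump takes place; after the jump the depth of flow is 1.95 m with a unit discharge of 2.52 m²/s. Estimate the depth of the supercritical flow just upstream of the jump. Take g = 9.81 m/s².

y₁ = 0.296 m

V₂ = q/y₂ = 2.52/1.95 = 1.29 m/s; Fr₂ = V₂/√(g·y₂) = 0.295.
From the momentum equation (using Fr₂), y₁/y₂ = ½[√(1 + 8Fr₂²) − 1] = ½[√1.698 − 1] = 0.152.
y₁ = 0.152 × 1.95 = 0.296 m.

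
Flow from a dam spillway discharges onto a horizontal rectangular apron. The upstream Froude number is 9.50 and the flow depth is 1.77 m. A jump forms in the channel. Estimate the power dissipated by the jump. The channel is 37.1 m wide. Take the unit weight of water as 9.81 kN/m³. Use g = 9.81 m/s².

Fr₁ = 9.50 (given).
Bélanger equation: y₂/y₁ = ½[√(1 + 8Fr₁²) − 1] = ½[√723.0 − 1] = 12.9.
y₂ = 12.9 × 1.77 = 22.9 m.
Head loss: ΔE = (y₂ − y₁)³/(4y₁y₂) = (22.9 − 1.77)³/(4×1.77×22.9) = 9449/162 = 58.3 m.
V₁ = Fr₁·√(g·y₁) = 9.50×√(9.81×1.77) = 39.6 m/s; q = V₁·y₁ = 70.1 m²/s. Q = q·b = 70.1 × 37.1 = 2600 m³/s. P = γ·Q·ΔE = 9.81 × 2600 × 58.3 = 1485525 kW.

P = 1485525 kW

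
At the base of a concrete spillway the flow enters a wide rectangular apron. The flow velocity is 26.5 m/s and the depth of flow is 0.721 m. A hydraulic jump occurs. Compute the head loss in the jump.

Fr₁ = V₁/√(g·y₁) = 26.5/√(9.81×0.721) = 9.96.
Sequent-depth ratio: y₂/y₁ = ½[√(1 + 8Fr₁²) − 1] = ½[√795.3 − 1] = 13.6.
y₂ = 13.6 × 0.721 = 9.81 m.
q = V₁·y₁ = 26.5 × 0.721 = 19.1 m²/s. V₂ = q/y₂ = 19.1/9.81 = 1.95 m/s. E₁ = y₁ + V₁²/2g = 36.5 m; E₂ = y₂ + V₂²/2g = 10.00 m. ΔE = E₁ − E₂ = 26.5 m.

ΔE = 26.5 m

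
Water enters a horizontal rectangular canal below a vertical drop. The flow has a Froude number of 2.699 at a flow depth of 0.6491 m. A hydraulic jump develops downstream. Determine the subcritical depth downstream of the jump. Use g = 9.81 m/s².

y₂ = 2.174 m

Fr₁ = 2.699 (given).
Conjugate-depth relation: y₂/y₁ = ½[√(1 + 8Fr₁²) − 1] = ½[√59.277 − 1] = 3.350.
y₂ = 3.350 × 0.6491 = 2.174 m.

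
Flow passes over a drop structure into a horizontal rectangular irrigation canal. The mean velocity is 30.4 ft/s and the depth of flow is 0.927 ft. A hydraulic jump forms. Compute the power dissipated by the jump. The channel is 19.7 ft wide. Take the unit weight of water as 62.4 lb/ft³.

Fr₁ = V₁/√(g·y₁) = 30.4/√(32.2×0.927) = 5.56.
From the momentum equation for a rectangular channel, y₂/y₁ = ½[√(1 + 8Fr₁²) − 1] = ½[√248.7 − 1] = 7.38.
y₂ = 7.38 × 0.927 = 6.85 ft.
q = V₁·y₁ = 30.4 × 0.927 = 28.2 ft²/s. V₂ = q/y₂ = 28.2/6.85 = 4.12 ft/s. E₁ = y₁ + V₁²/2g = 15.3 ft; E₂ = y₂ + V₂²/2g = 7.11 ft. ΔE = E₁ − E₂ = 8.17 ft.
Q = q·b = 28.2 × 19.7 = 555 cfs. P = γ·Q·ΔE/550 = 62.4 × 555 × 8.17 / 550 = 514 hp.

P = 514 hp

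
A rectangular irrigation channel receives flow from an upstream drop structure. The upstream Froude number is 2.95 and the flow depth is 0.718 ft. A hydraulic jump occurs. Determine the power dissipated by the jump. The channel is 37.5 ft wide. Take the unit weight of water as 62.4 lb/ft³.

Fr₁ = 2.95 (given).
Sequent-depth ratio: y₂/y₁ = ½[√(1 + 8Fr₁²) − 1] = ½[√70.62 − 1] = 3.70.
y₂ = 3.70 × 0.718 = 2.66 ft.
V₁ = Fr₁·√(g·y₁) = 2.95×√(32.2×0.718) = 14.2 ft/s; q = V₁·y₁ = 10.2 ft²/s. V₂ = q/y₂ = 10.2/2.66 = 3.83 ft/s. E₁ = y₁ + V₁²/2g = 3.84 ft; E₂ = y₂ + V₂²/2g = 2.89 ft. ΔE = E₁ − E₂ = 0.956 ft.
Q = q·b = 10.2 × 37.5 = 382 cfs. P = γ·Q·ΔE/550 = 62.4 × 382 × 0.956 / 550 = 41.4 hp.

P = 41.4 hp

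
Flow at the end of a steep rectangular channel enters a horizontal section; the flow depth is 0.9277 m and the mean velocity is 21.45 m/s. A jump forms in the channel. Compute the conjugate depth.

y₂ = 8.876 m

Fr₁ = V₁/√(g·y₁) = 21.45/√(9.81×0.9277) = 7.110.
Sequent-depth ratio: y₂/y₁ = ½[√(1 + 8Fr₁²) − 1] = ½[√405.45 − 1] = 9.568.
y₂ = 9.568 × 0.9277 = 8.876 m.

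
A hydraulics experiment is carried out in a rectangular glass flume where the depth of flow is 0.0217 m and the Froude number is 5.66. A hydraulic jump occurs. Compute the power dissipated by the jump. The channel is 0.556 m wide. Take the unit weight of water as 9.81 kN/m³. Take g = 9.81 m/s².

Fr₁ = 5.66 (given).
By Bélanger, y₂/y₁ = ½[√(1 + 8Fr₁²) − 1] = ½[√257.3 − 1] = 7.52.
y₂ = 7.52 × 0.0217 = 0.163 m.
Head loss: ΔE = (y₂ − y₁)³/(4y₁y₂) = (0.163 − 0.0217)³/(4×0.0217×0.163) = 0.00283/0.0142 = 0.200 m.
V₁ = Fr₁·√(g·y₁) = 5.66×√(9.81×0.0217) = 2.61 m/s; q = V₁·y₁ = 0.0567 m²/s. Q = q·b = 0.0567 × 0.556 = 0.0315 m³/s. P = γ·Q·ΔE = 9.81 × 0.0315 × 0.200 = 0.0618 kW.

P = 0.0618 kW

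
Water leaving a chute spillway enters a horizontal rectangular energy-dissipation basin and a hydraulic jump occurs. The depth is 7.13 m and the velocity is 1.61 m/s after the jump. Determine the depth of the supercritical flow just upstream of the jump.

y₁ = 0.494 m

Fr₂ = V₂/√(g·y₂) = 1.61/√(9.81×7.13) = 0.193.
Since the conjugate-depth ratio holds either way, y₁/y₂ = ½[√(1 + 8Fr₂²) − 1] = ½[√1.296 − 1] = 0.0693.
y₁ = 0.0693 × 7.13 = 0.494 m.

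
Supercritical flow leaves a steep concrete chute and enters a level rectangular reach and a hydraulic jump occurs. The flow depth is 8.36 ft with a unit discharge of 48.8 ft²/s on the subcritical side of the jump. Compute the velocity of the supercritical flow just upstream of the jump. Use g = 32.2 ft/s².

V₁ = 27.9 ft/s

V₂ = q/y₂ = 48.8/8.36 = 5.84 ft/s; Fr₂ = V₂/√(g·y₂) = 0.356.
The Bélanger relation is symmetric: y₁/y₂ = ½[√(1 + 8Fr₂²) − 1] = ½[√2.013 − 1] = 0.209.
y₁ = 0.209 × 8.36 = 1.75 ft.
V₁ = q/y₁ = 48.8/1.75 = 27.9 ft/s.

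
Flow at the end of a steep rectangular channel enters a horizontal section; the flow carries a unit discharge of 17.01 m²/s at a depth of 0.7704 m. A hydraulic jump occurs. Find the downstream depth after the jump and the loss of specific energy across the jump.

V₁ = q/y₁ = 17.01/0.7704 = 22.08 m/s. Fr₁ = V₁/√(g·y₁) = 22.08/√(9.81×0.7704) = 8.031.
Conjugate-depth relation: y₂/y₁ = ½[√(1 + 8Fr₁²) − 1] = ½[√517.04 − 1] = 10.87.
y₂ = 10.87 × 0.7704 = 8.374 m.
Head loss: ΔE = (y₂ − y₁)³/(4y₁y₂) = (8.374 − 0.7704)³/(4×0.7704×8.374) = 439.5/25.80 = 17.03 m.

y₂ = 8.374 m; ΔE = 17.03 m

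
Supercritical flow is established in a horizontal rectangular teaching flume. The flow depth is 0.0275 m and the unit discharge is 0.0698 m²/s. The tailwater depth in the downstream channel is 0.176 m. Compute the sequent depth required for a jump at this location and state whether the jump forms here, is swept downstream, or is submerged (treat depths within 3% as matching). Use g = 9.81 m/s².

V₁ = q/y₁ = 0.0698/0.0275 = 2.54 m/s. Fr₁ = V₁/√(g·y₁) = 2.54/√(9.81×0.0275) = 4.89.
By Bélanger, y₂/y₁ = ½[√(1 + 8Fr₁²) − 1] = ½[√192.0 − 1] = 6.43.
y₂ = 6.43 × 0.0275 = 0.177 m.
Tailwater y_tw = 0.176 m: y_tw ≈ y₂, so the jump forms here.

y₂ = 0.177 m; the jump forms here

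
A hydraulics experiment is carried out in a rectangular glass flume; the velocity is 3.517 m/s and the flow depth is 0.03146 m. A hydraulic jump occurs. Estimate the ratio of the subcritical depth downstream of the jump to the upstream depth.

Fr₁ = V₁/√(g·y₁) = 3.517/√(9.81×0.03146) = 6.331.
Conjugate-depth relation: y₂/y₁ = ½[√(1 + 8Fr₁²) − 1] = ½[√321.63 − 1] = 8.467.

y₂/y₁ = 8.467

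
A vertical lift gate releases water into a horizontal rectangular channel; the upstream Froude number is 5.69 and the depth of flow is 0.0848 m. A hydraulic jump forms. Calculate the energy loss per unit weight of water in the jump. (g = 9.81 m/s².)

ΔE = 0.792 m

Fr₁ = 5.69 (given).
From the momentum equation for a rectangular channel, y₂/y₁ = ½[√(1 + 8Fr₁²) − 1] = ½[√260.0 − 1] = 7.56.
y₂ = 7.56 × 0.0848 = 0.641 m.
Head loss: ΔE = (y₂ − y₁)³/(4y₁y₂) = (0.641 − 0.0848)³/(4×0.0848×0.641) = 0.172/0.218 = 0.792 m.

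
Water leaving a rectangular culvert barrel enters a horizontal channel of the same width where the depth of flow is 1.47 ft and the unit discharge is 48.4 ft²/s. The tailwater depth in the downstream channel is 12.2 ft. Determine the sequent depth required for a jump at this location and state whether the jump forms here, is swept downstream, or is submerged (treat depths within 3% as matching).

V₁ = q/y₁ = 48.4/1.47 = 32.9 ft/s. Fr₁ = V₁/√(g·y₁) = 32.9/√(32.2×1.47) = 4.79.
By Bélanger, y₂/y₁ = ½[√(1 + 8Fr₁²) − 1] = ½[√184.2 − 1] = 6.29.
y₂ = 6.29 × 1.47 = 9.24 ft.
Tailwater y_tw = 12.2 ft: y_tw > y₂, so the jump is submerged.

y₂ = 9.24 ft; the jump is submerged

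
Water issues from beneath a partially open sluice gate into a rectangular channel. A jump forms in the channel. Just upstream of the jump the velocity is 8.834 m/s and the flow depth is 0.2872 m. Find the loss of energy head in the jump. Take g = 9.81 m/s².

Fr₁ = V₁/√(g·y₁) = 8.834/√(9.81×0.2872) = 5.263.
Conjugate-depth relation: y₂/y₁ = ½[√(1 + 8Fr₁²) − 1] = ½[√222.59 − 1] = 6.960.
y₂ = 6.960 × 0.2872 = 1.999 m.
q = V₁·y₁ = 8.834 × 0.2872 = 2.537 m²/s. V₂ = q/y₂ = 2.537/1.999 = 1.269 m/s. E₁ = y₁ + V₁²/2g = 4.265 m; E₂ = y₂ + V₂²/2g = 2.081 m. ΔE = E₁ − E₂ = 2.184 m.

ΔE = 2.184 m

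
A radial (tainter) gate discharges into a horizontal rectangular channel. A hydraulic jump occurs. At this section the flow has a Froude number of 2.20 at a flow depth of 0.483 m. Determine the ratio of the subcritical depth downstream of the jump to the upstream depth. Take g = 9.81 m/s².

y₂/y₁ = 2.65

Fr₁ = 2.20 (given).
By Bélanger, y₂/y₁ = ½[√(1 + 8Fr₁²) − 1] = ½[√39.72 − 1] = 2.65.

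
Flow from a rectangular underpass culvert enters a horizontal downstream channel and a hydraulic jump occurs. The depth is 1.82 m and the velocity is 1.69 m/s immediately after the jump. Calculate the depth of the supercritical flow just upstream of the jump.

Fr₂ = V₂/√(g·y₂) = 1.69/√(9.81×1.82) = 0.400.
Applying the sequent-depth relation in reverse, y₁/y₂ = ½[√(1 + 8Fr₂²) − 1] = ½[√2.280 − 1] = 0.255.
y₁ = 0.255 × 1.82 = 0.464 m.

y₁ = 0.464 m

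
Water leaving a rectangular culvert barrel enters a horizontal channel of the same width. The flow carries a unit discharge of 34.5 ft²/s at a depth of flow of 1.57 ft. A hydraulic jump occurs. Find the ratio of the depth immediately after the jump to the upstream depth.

V₁ = q/y₁ = 34.5/1.57 = 22.0 ft/s. Fr₁ = V₁/√(g·y₁) = 22.0/√(32.2×1.57) = 3.09.
Sequent-depth ratio: y₂/y₁ = ½[√(1 + 8Fr₁²) − 1] = ½[√77.41 − 1] = 3.90.

y₂/y₁ = 3.90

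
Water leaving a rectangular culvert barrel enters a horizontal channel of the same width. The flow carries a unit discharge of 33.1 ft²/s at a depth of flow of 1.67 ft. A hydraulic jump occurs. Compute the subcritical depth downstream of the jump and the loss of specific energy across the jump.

V₁ = q/y₁ = 33.1/1.67 = 19.8 ft/s. Fr₁ = V₁/√(g·y₁) = 19.8/√(32.2×1.67) = 2.70.
By Bélanger, y₂/y₁ = ½[√(1 + 8Fr₁²) − 1] = ½[√59.44 − 1] = 3.36.
y₂ = 3.36 × 1.67 = 5.60 ft.
V₂ = q/y₂ = 33.1/5.60 = 5.91 ft/s. E₁ = y₁ + V₁²/2g = 7.77 ft; E₂ = y₂ + V₂²/2g = 6.14 ft. ΔE = E₁ − E₂ = 1.63 ft.

y₂ = 5.60 ft; ΔE = 1.63 ft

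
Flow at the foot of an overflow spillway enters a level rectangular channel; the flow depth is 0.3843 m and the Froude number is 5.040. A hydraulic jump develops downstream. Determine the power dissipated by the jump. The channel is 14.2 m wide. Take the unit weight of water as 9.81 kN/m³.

Fr₁ = 5.040 (given).
Sequent-depth ratio: y₂/y₁ = ½[√(1 + 8Fr₁²) − 1] = ½[√204.21 − 1] = 6.645.
y₂ = 6.645 × 0.3843 = 2.554 m.
Head loss: ΔE = (y₂ − y₁)³/(4y₁y₂) = (2.554 − 0.3843)³/(4×0.3843×2.554) = 10.21/3.926 = 2.601 m.
V₁ = Fr₁·√(g·y₁) = 5.040×√(9.81×0.3843) = 9.786 m/s; q = V₁·y₁ = 3.761 m²/s. Q = q·b = 3.761 × 14.2 = 53.40 m³/s. P = γ·Q·ΔE = 9.81 × 53.40 × 2.601 = 1363 kW.

P = 1363 kW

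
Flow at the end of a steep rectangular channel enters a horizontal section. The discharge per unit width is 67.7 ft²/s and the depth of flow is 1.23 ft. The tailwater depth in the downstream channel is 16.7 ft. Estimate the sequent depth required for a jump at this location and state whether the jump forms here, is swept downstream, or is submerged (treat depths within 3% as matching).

y₂ = 14.6 ft; the jump is submerged

V₁ = q/y₁ = 67.7/1.23 = 55.0 ft/s. Fr₁ = V₁/√(g·y₁) = 55.0/√(32.2×1.23) = 8.75.
Sequent-depth ratio: y₂/y₁ = ½[√(1 + 8Fr₁²) − 1] = ½[√612.9 − 1] = 11.9.
y₂ = 11.9 × 1.23 = 14.6 ft.
Tailwater y_tw = 16.7 ft: y_tw > y₂, so the jump is submerged.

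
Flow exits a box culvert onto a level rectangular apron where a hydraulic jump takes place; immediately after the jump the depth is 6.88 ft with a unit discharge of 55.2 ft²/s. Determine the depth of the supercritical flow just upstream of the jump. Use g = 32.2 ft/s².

y₁ = 2.83 ft

V₂ = q/y₂ = 55.2/6.88 = 8.02 ft/s; Fr₂ = V₂/√(g·y₂) = 0.539.
From the momentum equation (using Fr₂), y₁/y₂ = ½[√(1 + 8Fr₂²) − 1] = ½[√3.325 − 1] = 0.412.
y₁ = 0.412 × 6.88 = 2.83 ft.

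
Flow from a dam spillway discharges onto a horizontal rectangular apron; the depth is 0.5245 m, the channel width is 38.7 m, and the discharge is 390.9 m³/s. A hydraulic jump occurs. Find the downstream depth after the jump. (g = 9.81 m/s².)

y₂ = 6.041 m

q = Q/b = 390.9/38.7 = 10.10 m²/s; V₁ = q/y₁ = 19.26 m/s. Fr₁ = V₁/√(g·y₁) = 8.490.
Bélanger equation: y₂/y₁ = ½[√(1 + 8Fr₁²) − 1] = ½[√577.63 − 1] = 11.52.
y₂ = 11.52 × 0.5245 = 6.041 m.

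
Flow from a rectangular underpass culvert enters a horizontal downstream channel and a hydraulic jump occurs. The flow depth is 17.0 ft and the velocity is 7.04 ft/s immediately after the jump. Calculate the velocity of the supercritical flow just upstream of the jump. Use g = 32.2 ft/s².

V₁ = 45.0 ft/s

Fr₂ = V₂/√(g·y₂) = 7.04/√(32.2×17.0) = 0.301.
The Bélanger relation is symmetric: y₁/y₂ = ½[√(1 + 8Fr₂²) − 1] = ½[√1.724 − 1] = 0.157.
y₁ = 0.157 × 17.0 = 2.66 ft.
V₁ = q/y₁ = 120/2.66 = 45.0 ft/s.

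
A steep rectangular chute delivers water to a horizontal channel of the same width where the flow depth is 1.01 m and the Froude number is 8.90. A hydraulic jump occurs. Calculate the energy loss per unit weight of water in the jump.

Fr₁ = 8.90 (given).
Sequent-depth ratio: y₂/y₁ = ½[√(1 + 8Fr₁²) − 1] = ½[√634.7 − 1] = 12.1.
y₂ = 12.1 × 1.01 = 12.2 m.
V₁ = Fr₁·√(g·y₁) = 8.90×√(9.81×1.01) = 28.0 m/s; q = V₁·y₁ = 28.3 m²/s. V₂ = q/y₂ = 28.3/12.2 = 2.32 m/s. E₁ = y₁ + V₁²/2g = 41.0 m; E₂ = y₂ + V₂²/2g = 12.5 m. ΔE = E₁ − E₂ = 28.5 m.

ΔE = 28.5 m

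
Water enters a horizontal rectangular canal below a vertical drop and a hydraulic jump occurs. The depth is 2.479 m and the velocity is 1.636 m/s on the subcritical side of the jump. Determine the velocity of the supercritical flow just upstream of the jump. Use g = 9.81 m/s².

Fr₂ = V₂/√(g·y₂) = 1.636/√(9.81×2.479) = 0.3317.
Applying the sequent-depth relation in reverse, y₁/y₂ = ½[√(1 + 8Fr₂²) − 1] = ½[√1.8805 − 1] = 0.1856.
y₁ = 0.1856 × 2.479 = 0.4602 m.
V₁ = q/y₁ = 4.056/0.4602 = 8.812 m/s.

V₁ = 8.812 m/s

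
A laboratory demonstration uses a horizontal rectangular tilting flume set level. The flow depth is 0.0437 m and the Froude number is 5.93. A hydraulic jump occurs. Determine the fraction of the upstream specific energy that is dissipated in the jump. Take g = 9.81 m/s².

Fr₁ = 5.93 (given).
From the momentum equation for a rectangular channel, y₂/y₁ = ½[√(1 + 8Fr₁²) − 1] = ½[√282.3 − 1] = 7.90.
y₂ = 7.90 × 0.0437 = 0.345 m.
E₁ = y₁(1 + Fr₁²/2) = 0.0437×(1 + 5.93²/2) = 0.812 m. ΔE = (y₂ − y₁)³/(4y₁y₂) = 0.454 m. ΔE/E₁ = 0.454/0.812 = 0.560.

ΔE/E₁ = 0.560 (56.0%)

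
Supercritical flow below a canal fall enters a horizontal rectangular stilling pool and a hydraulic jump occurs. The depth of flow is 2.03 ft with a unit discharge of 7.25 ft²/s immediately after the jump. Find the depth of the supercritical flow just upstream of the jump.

V₂ = q/y₂ = 7.25/2.03 = 3.57 ft/s; Fr₂ = V₂/√(g·y₂) = 0.442.
The Bélanger relation is symmetric: y₁/y₂ = ½[√(1 + 8Fr₂²) − 1] = ½[√2.561 − 1] = 0.300.
y₁ = 0.300 × 2.03 = 0.609 ft.

y₁ = 0.609 ft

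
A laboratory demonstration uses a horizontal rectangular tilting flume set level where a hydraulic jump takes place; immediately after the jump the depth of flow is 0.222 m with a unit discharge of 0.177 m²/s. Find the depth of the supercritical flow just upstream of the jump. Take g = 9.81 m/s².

V₂ = q/y₂ = 0.177/0.222 = 0.797 m/s; Fr₂ = V₂/√(g·y₂) = 0.540.
From the momentum equation (using Fr₂), y₁/y₂ = ½[√(1 + 8Fr₂²) − 1] = ½[√3.335 − 1] = 0.413.
y₁ = 0.413 × 0.222 = 0.0917 m.

y₁ = 0.0917 m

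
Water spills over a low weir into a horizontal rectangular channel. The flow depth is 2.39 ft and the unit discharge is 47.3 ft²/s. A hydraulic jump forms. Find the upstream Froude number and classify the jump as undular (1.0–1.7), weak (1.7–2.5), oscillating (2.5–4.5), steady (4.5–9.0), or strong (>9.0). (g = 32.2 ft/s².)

Fr₁ = 2.26; weak jump

V₁ = q/y₁ = 47.3/2.39 = 19.8 ft/s. Fr₁ = V₁/√(g·y₁) = 19.8/√(32.2×2.39) = 2.26.
Fr₁ = 2.26 lies in the weak range.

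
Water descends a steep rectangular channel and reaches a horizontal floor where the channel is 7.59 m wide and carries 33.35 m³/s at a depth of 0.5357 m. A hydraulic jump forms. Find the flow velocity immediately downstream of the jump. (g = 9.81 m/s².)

q = Q/b = 33.35/7.59 = 4.394 m²/s; V₁ = q/y₁ = 8.202 m/s. Fr₁ = V₁/√(g·y₁) = 3.578.
By Bélanger, y₂/y₁ = ½[√(1 + 8Fr₁²) − 1] = ½[√103.42 − 1] = 4.585.
y₂ = 4.585 × 0.5357 = 2.456 m.
V₂ = q/y₂ = 4.394/2.456 = 1.789 m/s.

V₂ = 1.789 m/s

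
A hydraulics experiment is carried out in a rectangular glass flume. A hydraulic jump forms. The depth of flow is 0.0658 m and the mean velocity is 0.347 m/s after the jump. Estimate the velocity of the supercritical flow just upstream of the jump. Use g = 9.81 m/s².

V₁ = 1.20 m/s

Fr₂ = V₂/√(g·y₂) = 0.347/√(9.81×0.0658) = 0.432.
From the momentum equation (using Fr₂), y₁/y₂ = ½[√(1 + 8Fr₂²) − 1] = ½[√2.492 − 1] = 0.289.
y₁ = 0.289 × 0.0658 = 0.0190 m.
V₁ = q/y₁ = 0.0228/0.0190 = 1.20 m/s.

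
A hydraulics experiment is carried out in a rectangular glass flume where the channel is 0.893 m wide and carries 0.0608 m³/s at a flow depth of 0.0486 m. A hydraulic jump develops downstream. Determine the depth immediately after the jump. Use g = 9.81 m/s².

q = Q/b = 0.0608/0.893 = 0.0681 m²/s; V₁ = q/y₁ = 1.40 m/s. Fr₁ = V₁/√(g·y₁) = 2.03.
Sequent-depth ratio: y₂/y₁ = ½[√(1 + 8Fr₁²) − 1] = ½[√33.93 − 1] = 2.41.
y₂ = 2.41 × 0.0486 = 0.117 m.

y₂ = 0.117 m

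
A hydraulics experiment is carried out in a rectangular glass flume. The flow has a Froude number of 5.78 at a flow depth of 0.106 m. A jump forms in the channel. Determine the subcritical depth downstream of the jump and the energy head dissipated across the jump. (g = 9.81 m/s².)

Fr₁ = 5.78 (given).
Sequent-depth ratio: y₂/y₁ = ½[√(1 + 8Fr₁²) − 1] = ½[√268.3 − 1] = 7.69.
y₂ = 7.69 × 0.106 = 0.815 m.
Head loss: ΔE = (y₂ − y₁)³/(4y₁y₂) = (0.815 − 0.106)³/(4×0.106×0.815) = 0.357/0.346 = 1.03 m.

y₂ = 0.815 m; ΔE = 1.03 m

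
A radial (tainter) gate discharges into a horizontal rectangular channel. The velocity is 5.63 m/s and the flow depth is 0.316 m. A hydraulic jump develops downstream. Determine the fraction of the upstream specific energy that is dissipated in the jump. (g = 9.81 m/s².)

Fr₁ = V₁/√(g·y₁) = 5.63/√(9.81×0.316) = 3.20.
From the momentum equation for a rectangular channel, y₂/y₁ = ½[√(1 + 8Fr₁²) − 1] = ½[√82.80 − 1] = 4.05.
y₂ = 4.05 × 0.316 = 1.28 m.
E₁ = y₁ + V₁²/2g = 1.93 m. ΔE = (y₂ − y₁)³/(4y₁y₂) = 0.553 m. ΔE/E₁ = 0.553/1.93 = 0.286.

ΔE/E₁ = 0.286 (28.6%)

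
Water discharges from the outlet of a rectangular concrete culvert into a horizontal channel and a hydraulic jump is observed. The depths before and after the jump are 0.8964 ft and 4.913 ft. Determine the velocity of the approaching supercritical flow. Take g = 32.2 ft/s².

For a rectangular channel the momentum equation gives q² = ½·g·y₁·y₂·(y₁ + y₂) = ½×32.2×0.8964×4.913×5.809 = 411.9.
q = √411.9 = 20.30 ft²/s.
V₁ = q/y₁ = 20.30/0.8964 = 22.64 ft/s.

V₁ = 22.64 ft/s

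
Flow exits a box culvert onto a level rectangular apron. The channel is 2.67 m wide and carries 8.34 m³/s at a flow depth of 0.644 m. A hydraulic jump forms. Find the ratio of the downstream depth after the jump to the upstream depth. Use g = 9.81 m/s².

q = Q/b = 8.34/2.67 = 3.12 m²/s; V₁ = q/y₁ = 4.85 m/s. Fr₁ = V₁/√(g·y₁) = 1.93.
Sequent-depth ratio: y₂/y₁ = ½[√(1 + 8Fr₁²) − 1] = ½[√30.79 − 1] = 2.27.

y₂/y₁ = 2.27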